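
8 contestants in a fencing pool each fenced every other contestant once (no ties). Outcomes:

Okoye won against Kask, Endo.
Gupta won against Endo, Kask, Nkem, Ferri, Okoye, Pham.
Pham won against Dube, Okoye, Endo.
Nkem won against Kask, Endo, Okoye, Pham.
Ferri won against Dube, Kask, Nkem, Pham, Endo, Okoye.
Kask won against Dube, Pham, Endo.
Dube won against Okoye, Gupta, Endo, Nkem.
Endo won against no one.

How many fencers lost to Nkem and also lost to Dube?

Nkem beat: Kask, Pham, Okoye, Endo.
Dube beat: Nkem, Okoye, Endo, Gupta.
Both beat: Okoye, Endo — 2.

2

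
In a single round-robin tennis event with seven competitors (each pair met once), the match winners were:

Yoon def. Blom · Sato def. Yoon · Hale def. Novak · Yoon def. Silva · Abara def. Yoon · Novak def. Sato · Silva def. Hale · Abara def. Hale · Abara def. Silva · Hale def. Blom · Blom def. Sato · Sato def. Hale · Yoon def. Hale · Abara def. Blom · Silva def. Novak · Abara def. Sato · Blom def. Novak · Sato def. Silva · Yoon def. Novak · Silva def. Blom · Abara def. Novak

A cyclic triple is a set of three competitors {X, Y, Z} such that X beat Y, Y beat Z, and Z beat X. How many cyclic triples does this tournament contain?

6

Win totals: Blom 2, Abara 6, Novak 1, Yoon 4, Silva 3, Hale 2, Sato 3.
A competitor with w wins dominates both others in C(w,2) triples; summing gives 1 + 15 + 0 + 6 + 3 + 1 + 3 = 29 transitive triples.
Total triples C(7,3) = 35, so cyclic triples = 35 − 29 = 6.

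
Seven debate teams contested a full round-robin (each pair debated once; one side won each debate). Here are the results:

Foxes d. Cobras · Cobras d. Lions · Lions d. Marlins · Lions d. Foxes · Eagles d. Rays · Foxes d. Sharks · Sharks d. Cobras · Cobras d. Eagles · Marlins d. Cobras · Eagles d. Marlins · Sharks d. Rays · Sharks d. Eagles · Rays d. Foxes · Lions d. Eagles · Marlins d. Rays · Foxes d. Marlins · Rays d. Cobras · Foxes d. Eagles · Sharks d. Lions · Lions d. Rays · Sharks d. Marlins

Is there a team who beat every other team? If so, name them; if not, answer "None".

Highest win total is Sharks with 5 (out of 6 possible).
Sharks lost to Foxes, so no team went undefeated.

None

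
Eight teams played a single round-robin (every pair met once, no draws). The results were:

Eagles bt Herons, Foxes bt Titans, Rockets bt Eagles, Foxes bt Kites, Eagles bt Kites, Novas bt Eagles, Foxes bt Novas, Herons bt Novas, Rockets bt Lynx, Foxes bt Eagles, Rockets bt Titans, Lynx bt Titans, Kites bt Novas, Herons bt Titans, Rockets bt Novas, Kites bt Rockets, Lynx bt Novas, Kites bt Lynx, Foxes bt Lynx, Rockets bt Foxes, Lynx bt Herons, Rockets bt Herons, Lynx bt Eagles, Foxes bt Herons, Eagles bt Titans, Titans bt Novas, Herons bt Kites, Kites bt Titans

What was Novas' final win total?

1

Novas' results: beat Eagles; lost to Rockets, Foxes, Lynx, Titans, Kites, Herons.
That is 1 win.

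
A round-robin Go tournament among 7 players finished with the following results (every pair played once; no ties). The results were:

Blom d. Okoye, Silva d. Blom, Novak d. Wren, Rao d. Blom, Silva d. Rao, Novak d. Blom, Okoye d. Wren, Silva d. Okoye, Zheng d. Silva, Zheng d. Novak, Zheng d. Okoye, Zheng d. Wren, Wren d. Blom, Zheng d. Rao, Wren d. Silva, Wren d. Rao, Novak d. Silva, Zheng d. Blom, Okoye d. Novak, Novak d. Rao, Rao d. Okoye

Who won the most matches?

Win totals: Wren 3, Zheng 6, Silva 3, Rao 2, Novak 4, Okoye 2, Blom 1.
Zheng leads with 6 wins (next highest: 4).

Zheng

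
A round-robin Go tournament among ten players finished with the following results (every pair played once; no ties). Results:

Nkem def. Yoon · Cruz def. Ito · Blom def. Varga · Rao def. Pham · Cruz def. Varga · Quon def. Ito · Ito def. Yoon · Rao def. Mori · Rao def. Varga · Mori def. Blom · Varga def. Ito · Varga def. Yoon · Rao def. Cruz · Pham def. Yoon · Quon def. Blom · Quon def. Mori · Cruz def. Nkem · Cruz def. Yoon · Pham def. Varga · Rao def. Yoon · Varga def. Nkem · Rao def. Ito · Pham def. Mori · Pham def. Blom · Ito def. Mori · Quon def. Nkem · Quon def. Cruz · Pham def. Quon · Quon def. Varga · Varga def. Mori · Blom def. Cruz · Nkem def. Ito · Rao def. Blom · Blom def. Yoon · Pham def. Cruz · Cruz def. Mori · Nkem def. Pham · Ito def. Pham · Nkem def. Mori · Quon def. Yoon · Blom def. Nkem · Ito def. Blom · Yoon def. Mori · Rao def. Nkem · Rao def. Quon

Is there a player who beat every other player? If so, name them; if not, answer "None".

Rao has 9 wins out of 9 opponents — a perfect record.

Rao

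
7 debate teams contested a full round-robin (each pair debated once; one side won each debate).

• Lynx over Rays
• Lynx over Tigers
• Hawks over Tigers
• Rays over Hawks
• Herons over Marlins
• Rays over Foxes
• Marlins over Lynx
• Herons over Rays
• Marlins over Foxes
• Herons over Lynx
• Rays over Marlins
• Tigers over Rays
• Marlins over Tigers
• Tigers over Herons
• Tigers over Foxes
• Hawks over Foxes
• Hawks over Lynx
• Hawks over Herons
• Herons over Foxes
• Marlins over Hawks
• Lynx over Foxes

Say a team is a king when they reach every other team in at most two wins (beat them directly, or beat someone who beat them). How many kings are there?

6

Herons reaches everyone (king).
Rays reaches everyone (king).
Tigers reaches everyone (king).
Lynx reaches everyone (king).
Marlins reaches everyone (king).
Foxes cannot reach Herons, Rays, Tigers, Lynx, Marlins, Hawks in two steps.
Hawks reaches everyone (king).
Kings: Herons, Rays, Tigers, Lynx, Marlins, Hawks — 6.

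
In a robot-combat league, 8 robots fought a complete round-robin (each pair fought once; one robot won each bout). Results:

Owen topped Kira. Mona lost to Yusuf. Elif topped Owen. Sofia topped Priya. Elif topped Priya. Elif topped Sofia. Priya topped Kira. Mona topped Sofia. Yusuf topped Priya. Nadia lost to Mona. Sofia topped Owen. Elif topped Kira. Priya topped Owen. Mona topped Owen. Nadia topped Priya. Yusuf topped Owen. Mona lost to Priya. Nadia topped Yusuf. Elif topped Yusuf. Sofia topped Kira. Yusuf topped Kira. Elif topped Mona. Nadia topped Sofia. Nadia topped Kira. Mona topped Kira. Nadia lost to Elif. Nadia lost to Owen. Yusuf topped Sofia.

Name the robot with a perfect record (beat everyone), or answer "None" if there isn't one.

Elif has 7 wins out of 7 opponents — a perfect record.

Elif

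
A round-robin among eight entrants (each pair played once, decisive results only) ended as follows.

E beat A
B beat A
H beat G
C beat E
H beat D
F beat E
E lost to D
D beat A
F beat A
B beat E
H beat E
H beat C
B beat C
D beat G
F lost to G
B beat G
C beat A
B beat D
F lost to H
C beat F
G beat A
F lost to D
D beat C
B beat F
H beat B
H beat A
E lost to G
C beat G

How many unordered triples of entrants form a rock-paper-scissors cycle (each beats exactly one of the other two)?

Win totals: A 0, B 6, C 4, D 5, E 1, F 2, G 3, H 7.
An entrant with w wins dominates both others in C(w,2) triples; summing gives 0 + 15 + 6 + 10 + 0 + 1 + 3 + 21 = 56 transitive triples.
Total triples C(8,3) = 56, so cyclic triples = 56 − 56 = 0.

0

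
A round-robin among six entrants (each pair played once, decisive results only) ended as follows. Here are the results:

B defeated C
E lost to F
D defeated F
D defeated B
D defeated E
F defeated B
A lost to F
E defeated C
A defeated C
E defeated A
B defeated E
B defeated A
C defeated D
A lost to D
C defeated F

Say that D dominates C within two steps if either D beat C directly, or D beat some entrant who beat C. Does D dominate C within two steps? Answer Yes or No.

D did not beat C directly.
D beat A, B, E, F. Of those, A beat C.

Yes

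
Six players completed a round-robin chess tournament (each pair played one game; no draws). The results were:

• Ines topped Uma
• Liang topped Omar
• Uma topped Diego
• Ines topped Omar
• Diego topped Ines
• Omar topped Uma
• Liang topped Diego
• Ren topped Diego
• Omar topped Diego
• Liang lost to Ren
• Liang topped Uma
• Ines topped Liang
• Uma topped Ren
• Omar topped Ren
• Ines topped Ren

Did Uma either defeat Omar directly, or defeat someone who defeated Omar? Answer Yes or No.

Uma did not beat Omar directly.
Uma beat Diego, Ren, but each of them lost to Omar. No two-step path.

No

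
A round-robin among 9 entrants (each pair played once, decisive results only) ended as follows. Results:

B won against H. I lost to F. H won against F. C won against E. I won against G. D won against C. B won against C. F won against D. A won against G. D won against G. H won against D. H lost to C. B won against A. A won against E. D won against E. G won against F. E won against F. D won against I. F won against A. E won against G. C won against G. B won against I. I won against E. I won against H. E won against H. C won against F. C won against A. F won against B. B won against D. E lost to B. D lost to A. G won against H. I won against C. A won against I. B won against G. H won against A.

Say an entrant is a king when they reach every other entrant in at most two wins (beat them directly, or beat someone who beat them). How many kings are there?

4

A cannot reach B in two steps.
B reaches everyone (king).
C reaches everyone (king).
D cannot reach B in two steps.
E cannot reach C in two steps.
F reaches everyone (king).
G cannot reach C, E in two steps.
H reaches everyone (king).
I cannot reach B in two steps.
Kings: B, C, F, H — 4.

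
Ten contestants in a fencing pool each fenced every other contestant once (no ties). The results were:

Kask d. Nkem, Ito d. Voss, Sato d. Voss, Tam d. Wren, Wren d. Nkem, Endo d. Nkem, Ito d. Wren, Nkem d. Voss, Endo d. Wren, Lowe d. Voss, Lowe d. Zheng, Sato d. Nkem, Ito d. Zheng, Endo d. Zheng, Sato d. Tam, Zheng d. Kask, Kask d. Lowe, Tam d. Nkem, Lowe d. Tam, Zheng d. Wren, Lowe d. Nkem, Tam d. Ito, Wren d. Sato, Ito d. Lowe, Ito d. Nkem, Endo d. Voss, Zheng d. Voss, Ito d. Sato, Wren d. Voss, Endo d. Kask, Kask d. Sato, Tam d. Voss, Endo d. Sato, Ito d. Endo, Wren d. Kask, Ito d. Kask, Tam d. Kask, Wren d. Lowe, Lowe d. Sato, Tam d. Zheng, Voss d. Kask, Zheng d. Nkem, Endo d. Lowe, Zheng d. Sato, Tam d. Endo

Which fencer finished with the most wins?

Ito

Win totals: Tam 7, Endo 7, Sato 3, Nkem 1, Wren 5, Ito 8, Lowe 5, Kask 3, Zheng 5, Voss 1.
Ito leads with 8 wins (next highest: 7).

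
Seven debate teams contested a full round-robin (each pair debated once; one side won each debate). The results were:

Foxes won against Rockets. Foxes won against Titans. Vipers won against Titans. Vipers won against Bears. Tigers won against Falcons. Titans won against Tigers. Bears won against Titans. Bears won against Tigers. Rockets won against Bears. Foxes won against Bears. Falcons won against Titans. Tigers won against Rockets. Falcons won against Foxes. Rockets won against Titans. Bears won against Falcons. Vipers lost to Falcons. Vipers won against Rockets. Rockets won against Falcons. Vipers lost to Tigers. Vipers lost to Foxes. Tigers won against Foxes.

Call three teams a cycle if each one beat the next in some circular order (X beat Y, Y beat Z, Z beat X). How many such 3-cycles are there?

11

Win totals: Rockets 3, Falcons 3, Bears 3, Titans 1, Tigers 4, Foxes 4, Vipers 3.
A team with w wins dominates both others in C(w,2) triples; summing gives 3 + 3 + 3 + 0 + 6 + 6 + 3 = 24 transitive triples.
Total triples C(7,3) = 35, so cyclic triples = 35 − 24 = 11.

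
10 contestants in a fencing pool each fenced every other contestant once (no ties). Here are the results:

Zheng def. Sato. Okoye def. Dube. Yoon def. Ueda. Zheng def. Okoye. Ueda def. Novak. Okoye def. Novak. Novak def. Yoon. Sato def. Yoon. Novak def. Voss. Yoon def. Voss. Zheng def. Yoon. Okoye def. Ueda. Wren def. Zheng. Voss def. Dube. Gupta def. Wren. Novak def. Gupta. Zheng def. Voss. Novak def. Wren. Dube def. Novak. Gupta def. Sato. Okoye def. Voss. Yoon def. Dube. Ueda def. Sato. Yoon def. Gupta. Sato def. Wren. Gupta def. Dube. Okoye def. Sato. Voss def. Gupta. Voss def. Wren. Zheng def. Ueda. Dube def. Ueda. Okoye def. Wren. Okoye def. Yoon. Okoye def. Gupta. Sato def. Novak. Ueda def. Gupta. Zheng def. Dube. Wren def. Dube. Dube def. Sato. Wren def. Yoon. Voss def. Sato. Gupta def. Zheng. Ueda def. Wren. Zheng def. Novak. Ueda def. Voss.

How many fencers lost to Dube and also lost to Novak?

0

Dube beat: Sato, Novak, Ueda.
Novak beat: Wren, Gupta, Yoon, Voss.
No one was beaten by both.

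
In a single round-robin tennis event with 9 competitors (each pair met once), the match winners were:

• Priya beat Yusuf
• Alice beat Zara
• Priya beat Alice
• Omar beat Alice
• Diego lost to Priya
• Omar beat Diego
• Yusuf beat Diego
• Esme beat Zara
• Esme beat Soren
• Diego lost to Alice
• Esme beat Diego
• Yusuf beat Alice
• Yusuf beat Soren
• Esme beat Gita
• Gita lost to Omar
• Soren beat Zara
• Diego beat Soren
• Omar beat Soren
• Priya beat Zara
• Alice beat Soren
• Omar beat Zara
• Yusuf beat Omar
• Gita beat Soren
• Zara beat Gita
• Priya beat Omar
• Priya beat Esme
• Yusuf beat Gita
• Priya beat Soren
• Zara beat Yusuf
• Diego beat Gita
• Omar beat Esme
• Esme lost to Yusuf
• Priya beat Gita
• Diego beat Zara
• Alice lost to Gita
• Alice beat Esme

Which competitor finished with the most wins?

Priya

Win totals: Gita 2, Alice 4, Yusuf 6, Esme 4, Priya 8, Diego 3, Zara 2, Soren 1, Omar 6.
Priya leads with 8 wins (next highest: 6).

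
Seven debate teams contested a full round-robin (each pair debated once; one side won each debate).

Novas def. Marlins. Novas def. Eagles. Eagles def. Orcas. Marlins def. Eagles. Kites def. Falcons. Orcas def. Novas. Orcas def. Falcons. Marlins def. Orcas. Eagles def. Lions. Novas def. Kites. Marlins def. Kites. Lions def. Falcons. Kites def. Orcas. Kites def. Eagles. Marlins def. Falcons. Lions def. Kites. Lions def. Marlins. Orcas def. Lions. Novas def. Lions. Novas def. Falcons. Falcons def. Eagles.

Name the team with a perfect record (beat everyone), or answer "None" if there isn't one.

Highest win total is Novas with 5 (out of 6 possible).
Novas lost to Orcas, so no team went undefeated.

None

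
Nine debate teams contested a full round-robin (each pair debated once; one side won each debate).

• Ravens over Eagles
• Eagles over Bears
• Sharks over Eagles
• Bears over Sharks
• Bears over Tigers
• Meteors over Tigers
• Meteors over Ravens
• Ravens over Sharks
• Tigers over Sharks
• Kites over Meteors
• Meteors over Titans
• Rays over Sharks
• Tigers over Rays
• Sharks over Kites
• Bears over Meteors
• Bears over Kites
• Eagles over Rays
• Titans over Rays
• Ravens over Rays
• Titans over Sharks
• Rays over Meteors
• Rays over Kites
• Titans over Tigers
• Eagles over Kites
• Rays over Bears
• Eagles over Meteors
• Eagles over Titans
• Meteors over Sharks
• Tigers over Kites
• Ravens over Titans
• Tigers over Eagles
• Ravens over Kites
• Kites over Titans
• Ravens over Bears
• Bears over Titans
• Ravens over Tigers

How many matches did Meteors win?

Meteors' results: beat Tigers, Ravens, Titans, Sharks; lost to Kites, Eagles, Rays, Bears.
That is 4 wins.

4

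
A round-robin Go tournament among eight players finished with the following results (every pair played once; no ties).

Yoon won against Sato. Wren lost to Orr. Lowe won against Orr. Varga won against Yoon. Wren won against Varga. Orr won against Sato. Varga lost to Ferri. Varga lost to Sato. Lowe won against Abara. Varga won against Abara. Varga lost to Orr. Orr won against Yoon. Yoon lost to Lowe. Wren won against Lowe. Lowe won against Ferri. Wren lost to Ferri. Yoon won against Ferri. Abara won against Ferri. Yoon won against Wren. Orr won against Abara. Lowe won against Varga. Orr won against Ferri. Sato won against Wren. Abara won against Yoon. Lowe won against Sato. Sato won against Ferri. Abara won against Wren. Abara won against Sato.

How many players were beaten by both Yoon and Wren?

0

Yoon beat: Sato, Ferri, Wren.
Wren beat: Lowe, Varga.
No one was beaten by both.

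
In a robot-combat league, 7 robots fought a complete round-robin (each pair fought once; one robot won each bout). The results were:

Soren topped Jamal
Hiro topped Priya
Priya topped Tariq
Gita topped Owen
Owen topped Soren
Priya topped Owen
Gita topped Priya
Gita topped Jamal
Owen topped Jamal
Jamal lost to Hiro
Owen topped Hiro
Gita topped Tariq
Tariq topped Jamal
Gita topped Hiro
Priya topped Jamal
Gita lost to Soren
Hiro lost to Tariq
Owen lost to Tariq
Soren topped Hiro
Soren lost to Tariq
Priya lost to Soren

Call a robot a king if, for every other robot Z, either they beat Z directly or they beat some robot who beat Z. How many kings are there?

Priya cannot reach Gita in two steps.
Soren reaches everyone (king).
Jamal cannot reach Priya, Soren, Hiro, Tariq, Owen, Gita in two steps.
Hiro cannot reach Soren, Gita in two steps.
Tariq reaches everyone (king).
Owen cannot reach Tariq in two steps.
Gita reaches everyone (king).
Kings: Soren, Tariq, Gita — 3.

3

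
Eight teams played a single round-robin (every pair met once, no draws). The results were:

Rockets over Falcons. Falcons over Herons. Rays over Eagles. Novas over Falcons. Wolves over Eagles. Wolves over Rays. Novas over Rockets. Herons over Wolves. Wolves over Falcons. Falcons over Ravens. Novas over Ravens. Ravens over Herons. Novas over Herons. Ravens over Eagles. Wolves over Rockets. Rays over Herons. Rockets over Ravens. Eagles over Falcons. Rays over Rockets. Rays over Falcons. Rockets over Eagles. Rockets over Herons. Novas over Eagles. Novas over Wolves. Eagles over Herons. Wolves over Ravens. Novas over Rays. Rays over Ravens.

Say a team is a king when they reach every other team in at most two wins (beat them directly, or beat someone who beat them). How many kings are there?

Falcons cannot reach Rockets, Rays, Novas in two steps.
Eagles cannot reach Rockets, Rays, Novas in two steps.
Herons cannot reach Novas in two steps.
Rockets cannot reach Rays, Novas in two steps.
Ravens cannot reach Rockets, Rays, Novas in two steps.
Wolves cannot reach Novas in two steps.
Rays cannot reach Novas in two steps.
Novas reaches everyone (king).
Kings: Novas — 1.

1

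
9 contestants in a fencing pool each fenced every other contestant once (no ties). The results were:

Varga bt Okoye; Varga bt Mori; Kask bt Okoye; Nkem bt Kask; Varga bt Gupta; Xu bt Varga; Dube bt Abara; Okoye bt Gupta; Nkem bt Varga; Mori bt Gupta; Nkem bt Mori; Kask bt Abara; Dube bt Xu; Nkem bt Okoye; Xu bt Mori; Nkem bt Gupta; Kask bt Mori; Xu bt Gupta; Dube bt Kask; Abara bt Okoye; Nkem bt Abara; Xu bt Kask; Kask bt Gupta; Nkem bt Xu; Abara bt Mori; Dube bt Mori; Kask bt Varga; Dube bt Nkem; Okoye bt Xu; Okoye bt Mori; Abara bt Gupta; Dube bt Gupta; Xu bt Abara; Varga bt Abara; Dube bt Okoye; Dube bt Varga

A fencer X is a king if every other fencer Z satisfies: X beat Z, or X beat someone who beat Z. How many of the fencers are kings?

Xu cannot reach Dube, Nkem in two steps.
Varga cannot reach Dube, Nkem, Kask in two steps.
Dube reaches everyone (king).
Abara cannot reach Varga, Dube, Nkem, Kask in two steps.
Okoye cannot reach Dube, Nkem in two steps.
Gupta cannot reach Xu, Varga, Dube, Abara, Okoye, Nkem, Mori, Kask in two steps.
Nkem cannot reach Dube in two steps.
Mori cannot reach Xu, Varga, Dube, Abara, Okoye, Nkem, Kask in two steps.
Kask cannot reach Dube, Nkem in two steps.
Kings: Dube — 1.

1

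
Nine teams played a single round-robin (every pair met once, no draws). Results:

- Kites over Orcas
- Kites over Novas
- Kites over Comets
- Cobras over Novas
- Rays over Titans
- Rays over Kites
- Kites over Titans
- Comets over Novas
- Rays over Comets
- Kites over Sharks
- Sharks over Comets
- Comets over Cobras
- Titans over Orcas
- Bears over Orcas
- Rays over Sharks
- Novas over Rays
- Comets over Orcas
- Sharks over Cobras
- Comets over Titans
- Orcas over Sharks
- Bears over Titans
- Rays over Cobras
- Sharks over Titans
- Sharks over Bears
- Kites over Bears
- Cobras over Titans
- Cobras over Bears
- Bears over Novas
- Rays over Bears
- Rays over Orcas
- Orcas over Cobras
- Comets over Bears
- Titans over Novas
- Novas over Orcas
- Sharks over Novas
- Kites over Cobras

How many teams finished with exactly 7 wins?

2

Win totals: Bears 3, Sharks 5, Rays 7, Novas 2, Kites 7, Cobras 3, Comets 5, Orcas 2, Titans 2.
Exactly 7: Rays, Kites — 2 teams.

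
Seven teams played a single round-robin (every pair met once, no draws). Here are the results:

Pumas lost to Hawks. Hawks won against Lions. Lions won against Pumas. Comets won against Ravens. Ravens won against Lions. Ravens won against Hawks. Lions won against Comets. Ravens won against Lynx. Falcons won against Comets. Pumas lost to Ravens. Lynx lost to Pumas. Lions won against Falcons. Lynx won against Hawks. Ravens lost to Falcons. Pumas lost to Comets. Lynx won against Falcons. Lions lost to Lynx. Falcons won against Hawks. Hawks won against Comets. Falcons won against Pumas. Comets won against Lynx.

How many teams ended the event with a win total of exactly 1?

Win totals: Lynx 3, Ravens 4, Comets 3, Hawks 3, Lions 3, Falcons 4, Pumas 1.
Exactly 1: Pumas — 1 team.

1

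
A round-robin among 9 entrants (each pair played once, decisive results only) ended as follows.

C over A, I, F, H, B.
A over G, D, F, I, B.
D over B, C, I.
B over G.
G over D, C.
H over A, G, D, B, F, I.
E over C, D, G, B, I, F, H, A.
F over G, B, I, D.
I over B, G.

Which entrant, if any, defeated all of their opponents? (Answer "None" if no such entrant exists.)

E

E has 8 wins out of 8 opponents — a perfect record.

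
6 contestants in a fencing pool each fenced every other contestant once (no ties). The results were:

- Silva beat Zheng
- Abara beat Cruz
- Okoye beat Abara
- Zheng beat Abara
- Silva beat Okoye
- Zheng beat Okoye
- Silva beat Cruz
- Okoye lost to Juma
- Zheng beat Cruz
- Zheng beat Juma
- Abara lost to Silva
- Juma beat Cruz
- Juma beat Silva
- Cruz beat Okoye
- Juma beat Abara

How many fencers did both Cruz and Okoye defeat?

0

Cruz beat: Okoye.
Okoye beat: Abara.
No one was beaten by both.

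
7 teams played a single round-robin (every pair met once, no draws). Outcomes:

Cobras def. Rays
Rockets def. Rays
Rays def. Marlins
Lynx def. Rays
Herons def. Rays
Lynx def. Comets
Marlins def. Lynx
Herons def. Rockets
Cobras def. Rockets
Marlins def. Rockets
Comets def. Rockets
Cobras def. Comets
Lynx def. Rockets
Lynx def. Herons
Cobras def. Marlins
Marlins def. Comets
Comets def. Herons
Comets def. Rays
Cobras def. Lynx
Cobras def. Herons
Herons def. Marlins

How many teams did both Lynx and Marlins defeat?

2

Lynx beat: Comets, Rays, Rockets, Herons.
Marlins beat: Comets, Lynx, Rockets.
Both beat: Comets, Rockets — 2.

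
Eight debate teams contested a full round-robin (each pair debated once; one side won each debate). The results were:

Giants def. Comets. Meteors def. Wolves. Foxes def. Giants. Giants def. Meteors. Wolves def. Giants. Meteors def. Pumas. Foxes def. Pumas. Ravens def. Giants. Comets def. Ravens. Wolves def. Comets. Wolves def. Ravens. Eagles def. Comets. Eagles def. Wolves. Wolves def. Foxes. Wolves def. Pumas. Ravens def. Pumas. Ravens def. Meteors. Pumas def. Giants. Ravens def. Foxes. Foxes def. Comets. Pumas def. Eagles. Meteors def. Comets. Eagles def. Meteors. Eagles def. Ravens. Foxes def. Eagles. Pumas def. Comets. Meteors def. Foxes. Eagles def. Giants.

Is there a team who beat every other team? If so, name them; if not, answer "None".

None

Highest win total is Wolves with 5 (out of 7 possible).
Wolves lost to Meteors, Eagles, so no team went undefeated.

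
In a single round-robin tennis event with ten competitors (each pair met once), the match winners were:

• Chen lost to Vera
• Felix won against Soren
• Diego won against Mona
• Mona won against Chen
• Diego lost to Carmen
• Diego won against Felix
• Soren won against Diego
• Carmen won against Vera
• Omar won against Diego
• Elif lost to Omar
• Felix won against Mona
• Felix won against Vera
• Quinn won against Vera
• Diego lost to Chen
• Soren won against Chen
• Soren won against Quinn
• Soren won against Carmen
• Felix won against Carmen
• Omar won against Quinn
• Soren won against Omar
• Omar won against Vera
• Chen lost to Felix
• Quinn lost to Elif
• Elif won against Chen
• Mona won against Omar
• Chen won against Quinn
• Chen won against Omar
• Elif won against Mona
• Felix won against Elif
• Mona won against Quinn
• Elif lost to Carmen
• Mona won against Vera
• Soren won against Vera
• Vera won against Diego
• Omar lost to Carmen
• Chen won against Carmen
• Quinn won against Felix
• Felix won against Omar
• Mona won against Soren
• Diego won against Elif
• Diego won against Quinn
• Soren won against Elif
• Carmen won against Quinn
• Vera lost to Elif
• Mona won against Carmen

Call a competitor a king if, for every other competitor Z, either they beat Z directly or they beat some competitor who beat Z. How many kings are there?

Felix reaches everyone (king).
Soren reaches everyone (king).
Chen cannot reach Soren in two steps.
Carmen cannot reach Soren in two steps.
Omar cannot reach Soren, Carmen in two steps.
Quinn reaches everyone (king).
Mona reaches everyone (king).
Elif reaches everyone (king).
Diego reaches everyone (king).
Vera cannot reach Soren in two steps.
Kings: Felix, Soren, Quinn, Mona, Elif, Diego — 6.

6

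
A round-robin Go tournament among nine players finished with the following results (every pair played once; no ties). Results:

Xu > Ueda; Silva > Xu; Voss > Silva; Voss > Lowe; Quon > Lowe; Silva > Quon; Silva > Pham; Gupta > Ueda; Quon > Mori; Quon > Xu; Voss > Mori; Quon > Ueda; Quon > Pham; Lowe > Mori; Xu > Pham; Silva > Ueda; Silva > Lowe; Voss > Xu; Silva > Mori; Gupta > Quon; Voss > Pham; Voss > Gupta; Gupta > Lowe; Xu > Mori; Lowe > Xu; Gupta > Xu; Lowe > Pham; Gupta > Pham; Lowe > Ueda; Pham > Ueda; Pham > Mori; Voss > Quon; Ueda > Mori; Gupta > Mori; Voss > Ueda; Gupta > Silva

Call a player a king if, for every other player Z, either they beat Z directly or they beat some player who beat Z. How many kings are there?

1

Pham cannot reach Lowe, Xu, Gupta, Voss, Quon, Silva in two steps.
Ueda cannot reach Pham, Lowe, Xu, Gupta, Voss, Quon, Silva in two steps.
Lowe cannot reach Gupta, Voss, Quon, Silva in two steps.
Xu cannot reach Lowe, Gupta, Voss, Quon, Silva in two steps.
Gupta cannot reach Voss in two steps.
Voss reaches everyone (king).
Quon cannot reach Gupta, Voss, Silva in two steps.
Silva cannot reach Gupta, Voss in two steps.
Mori cannot reach Pham, Ueda, Lowe, Xu, Gupta, Voss, Quon, Silva in two steps.
Kings: Voss — 1.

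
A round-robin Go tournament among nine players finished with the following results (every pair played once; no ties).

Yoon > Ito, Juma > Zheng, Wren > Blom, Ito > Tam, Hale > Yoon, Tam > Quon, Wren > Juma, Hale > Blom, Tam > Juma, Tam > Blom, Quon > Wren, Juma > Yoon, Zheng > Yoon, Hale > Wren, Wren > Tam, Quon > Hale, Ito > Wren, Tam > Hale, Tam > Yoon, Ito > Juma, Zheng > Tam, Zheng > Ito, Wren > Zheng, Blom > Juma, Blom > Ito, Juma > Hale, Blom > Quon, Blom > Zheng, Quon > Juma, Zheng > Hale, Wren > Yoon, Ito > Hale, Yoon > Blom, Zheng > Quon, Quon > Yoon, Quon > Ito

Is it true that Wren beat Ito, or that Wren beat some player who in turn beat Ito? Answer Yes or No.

Yes

Wren did not beat Ito directly.
Wren beat Zheng, Juma, Yoon, Blom, Tam. Of those, Zheng beat Ito.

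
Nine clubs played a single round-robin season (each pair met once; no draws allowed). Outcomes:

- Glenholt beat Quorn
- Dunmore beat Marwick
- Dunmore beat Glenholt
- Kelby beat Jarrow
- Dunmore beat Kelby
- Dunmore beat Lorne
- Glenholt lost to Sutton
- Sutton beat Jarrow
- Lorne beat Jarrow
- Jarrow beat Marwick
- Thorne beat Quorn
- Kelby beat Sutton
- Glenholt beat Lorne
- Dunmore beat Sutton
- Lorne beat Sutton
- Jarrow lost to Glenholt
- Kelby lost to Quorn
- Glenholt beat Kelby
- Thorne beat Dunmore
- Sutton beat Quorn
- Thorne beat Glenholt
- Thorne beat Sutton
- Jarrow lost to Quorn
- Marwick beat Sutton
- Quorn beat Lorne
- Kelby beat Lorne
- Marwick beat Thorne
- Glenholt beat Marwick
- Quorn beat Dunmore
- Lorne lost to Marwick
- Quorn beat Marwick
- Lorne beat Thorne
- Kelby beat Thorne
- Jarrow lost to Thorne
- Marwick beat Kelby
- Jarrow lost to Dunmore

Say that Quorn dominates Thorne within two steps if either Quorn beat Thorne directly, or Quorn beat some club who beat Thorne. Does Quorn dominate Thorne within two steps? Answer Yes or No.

Yes

Quorn did not beat Thorne directly.
Quorn beat Lorne, Kelby, Jarrow, Dunmore, Marwick. Of those, Lorne beat Thorne.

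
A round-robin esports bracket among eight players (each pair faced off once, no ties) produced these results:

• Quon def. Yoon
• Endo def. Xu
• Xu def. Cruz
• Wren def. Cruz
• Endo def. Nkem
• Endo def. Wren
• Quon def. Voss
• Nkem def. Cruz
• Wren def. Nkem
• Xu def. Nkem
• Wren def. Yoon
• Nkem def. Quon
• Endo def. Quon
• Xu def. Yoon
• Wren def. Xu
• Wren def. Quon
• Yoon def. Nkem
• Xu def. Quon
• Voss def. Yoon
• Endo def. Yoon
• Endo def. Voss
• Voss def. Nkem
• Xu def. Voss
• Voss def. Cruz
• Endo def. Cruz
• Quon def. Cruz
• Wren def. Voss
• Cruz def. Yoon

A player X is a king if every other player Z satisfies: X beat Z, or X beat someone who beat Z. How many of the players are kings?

1

Wren cannot reach Endo in two steps.
Endo reaches everyone (king).
Xu cannot reach Wren, Endo in two steps.
Nkem cannot reach Wren, Endo, Xu in two steps.
Yoon cannot reach Wren, Endo, Xu, Voss in two steps.
Voss cannot reach Wren, Endo, Xu in two steps.
Cruz cannot reach Wren, Endo, Xu, Voss, Quon in two steps.
Quon cannot reach Wren, Endo, Xu in two steps.
Kings: Endo — 1.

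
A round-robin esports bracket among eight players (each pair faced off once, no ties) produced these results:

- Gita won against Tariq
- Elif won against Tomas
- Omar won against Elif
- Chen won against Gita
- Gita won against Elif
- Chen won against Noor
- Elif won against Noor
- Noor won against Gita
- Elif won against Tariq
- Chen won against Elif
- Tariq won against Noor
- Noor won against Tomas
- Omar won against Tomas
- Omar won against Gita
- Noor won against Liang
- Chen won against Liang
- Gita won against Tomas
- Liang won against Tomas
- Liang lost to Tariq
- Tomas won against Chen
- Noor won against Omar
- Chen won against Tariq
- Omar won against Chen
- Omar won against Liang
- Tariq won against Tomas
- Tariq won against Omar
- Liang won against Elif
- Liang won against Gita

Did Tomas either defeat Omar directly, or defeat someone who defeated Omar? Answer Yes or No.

No

Tomas did not beat Omar directly.
Tomas beat Chen, but each of them lost to Omar. No two-step path.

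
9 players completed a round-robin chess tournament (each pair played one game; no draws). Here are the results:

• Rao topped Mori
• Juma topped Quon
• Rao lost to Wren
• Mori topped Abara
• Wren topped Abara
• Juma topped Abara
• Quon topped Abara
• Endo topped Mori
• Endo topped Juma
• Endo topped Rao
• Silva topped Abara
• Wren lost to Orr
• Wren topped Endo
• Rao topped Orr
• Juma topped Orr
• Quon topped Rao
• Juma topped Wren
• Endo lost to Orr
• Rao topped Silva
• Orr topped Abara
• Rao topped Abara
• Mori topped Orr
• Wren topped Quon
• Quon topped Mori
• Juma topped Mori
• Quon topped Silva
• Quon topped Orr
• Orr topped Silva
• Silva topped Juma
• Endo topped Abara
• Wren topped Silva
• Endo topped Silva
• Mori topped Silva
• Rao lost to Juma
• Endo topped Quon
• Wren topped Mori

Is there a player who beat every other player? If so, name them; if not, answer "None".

Highest win total is Wren with 6 (out of 8 possible).
Wren lost to Juma, Orr, so no player went undefeated.

None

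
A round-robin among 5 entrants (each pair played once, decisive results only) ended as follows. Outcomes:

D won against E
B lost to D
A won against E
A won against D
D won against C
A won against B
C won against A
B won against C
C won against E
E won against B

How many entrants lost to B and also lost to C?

B beat: C.
C beat: A, E.
No one was beaten by both.

0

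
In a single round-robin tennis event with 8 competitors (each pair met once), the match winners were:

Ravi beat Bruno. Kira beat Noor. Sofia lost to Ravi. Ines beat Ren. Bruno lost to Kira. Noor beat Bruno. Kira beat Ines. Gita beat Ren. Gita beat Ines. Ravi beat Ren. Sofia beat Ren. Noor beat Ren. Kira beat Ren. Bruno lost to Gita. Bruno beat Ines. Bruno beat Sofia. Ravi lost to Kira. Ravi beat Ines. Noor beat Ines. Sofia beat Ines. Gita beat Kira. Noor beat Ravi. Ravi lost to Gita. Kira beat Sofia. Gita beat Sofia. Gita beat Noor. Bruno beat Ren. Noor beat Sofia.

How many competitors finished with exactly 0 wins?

Win totals: Gita 7, Noor 5, Sofia 2, Ines 1, Kira 6, Ren 0, Bruno 3, Ravi 4.
Exactly 0: Ren — 1 competitor.

1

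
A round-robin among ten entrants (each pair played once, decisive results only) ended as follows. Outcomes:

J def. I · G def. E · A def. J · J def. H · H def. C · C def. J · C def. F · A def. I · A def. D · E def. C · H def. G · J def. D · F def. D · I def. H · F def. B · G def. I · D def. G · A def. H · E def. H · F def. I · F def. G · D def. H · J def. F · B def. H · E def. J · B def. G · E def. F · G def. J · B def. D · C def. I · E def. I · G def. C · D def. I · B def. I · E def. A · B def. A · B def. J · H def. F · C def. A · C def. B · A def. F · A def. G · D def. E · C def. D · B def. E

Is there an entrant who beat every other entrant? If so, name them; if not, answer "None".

Highest win total is B with 7 (out of 9 possible).
B lost to C, F, so no entrant went undefeated.

None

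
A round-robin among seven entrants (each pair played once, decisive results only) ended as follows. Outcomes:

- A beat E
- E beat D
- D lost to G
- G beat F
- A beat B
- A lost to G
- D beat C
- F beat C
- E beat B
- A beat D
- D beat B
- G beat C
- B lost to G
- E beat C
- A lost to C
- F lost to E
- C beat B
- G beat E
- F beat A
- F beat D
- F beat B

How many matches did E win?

E's results: beat B, C, D, F; lost to A, G.
That is 4 wins.

4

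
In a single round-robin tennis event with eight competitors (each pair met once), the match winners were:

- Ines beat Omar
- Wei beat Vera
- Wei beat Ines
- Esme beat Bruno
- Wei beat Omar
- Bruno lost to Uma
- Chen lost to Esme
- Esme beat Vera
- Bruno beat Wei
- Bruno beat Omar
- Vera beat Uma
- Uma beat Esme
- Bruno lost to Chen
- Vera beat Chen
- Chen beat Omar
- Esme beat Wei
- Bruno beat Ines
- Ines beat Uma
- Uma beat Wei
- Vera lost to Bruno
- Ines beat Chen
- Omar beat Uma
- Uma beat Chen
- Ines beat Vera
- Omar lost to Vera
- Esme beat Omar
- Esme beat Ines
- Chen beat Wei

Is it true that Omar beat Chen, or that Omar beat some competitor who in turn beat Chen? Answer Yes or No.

Yes

Omar did not beat Chen directly.
Omar beat Uma. Of those, Uma beat Chen.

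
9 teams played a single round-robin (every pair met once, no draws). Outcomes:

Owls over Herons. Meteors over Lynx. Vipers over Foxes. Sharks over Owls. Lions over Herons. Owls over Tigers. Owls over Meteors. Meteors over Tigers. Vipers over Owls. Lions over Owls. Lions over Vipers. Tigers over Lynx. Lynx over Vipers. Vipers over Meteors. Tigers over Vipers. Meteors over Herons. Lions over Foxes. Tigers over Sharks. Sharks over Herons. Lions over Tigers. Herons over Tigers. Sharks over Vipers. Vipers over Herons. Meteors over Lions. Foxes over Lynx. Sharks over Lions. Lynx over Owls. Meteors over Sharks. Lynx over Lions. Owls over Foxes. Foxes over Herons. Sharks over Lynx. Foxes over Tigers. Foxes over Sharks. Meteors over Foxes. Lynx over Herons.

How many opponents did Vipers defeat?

Vipers' results: beat Meteors, Foxes, Herons, Owls; lost to Lions, Tigers, Sharks, Lynx.
That is 4 wins.

4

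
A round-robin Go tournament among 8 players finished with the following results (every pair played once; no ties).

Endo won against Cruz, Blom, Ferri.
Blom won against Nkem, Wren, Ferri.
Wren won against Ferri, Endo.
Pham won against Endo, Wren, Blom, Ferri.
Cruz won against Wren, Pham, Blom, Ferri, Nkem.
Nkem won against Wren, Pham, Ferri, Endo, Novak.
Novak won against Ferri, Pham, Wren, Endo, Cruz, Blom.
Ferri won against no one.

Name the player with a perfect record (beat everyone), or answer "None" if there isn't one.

Highest win total is Novak with 6 (out of 7 possible).
Novak lost to Nkem, so no player went undefeated.

None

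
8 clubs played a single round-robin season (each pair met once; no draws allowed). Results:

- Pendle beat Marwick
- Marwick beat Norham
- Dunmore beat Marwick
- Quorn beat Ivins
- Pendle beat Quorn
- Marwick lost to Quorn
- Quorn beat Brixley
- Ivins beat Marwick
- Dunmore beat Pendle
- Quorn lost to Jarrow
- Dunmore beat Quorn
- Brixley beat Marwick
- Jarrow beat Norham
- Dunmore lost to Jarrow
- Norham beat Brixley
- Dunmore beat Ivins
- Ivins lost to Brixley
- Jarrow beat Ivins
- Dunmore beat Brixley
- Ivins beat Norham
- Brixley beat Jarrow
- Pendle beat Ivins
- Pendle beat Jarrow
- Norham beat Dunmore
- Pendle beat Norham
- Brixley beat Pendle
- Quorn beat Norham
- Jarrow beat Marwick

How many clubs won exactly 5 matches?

Win totals: Ivins 2, Dunmore 5, Norham 2, Quorn 4, Brixley 4, Jarrow 5, Pendle 5, Marwick 1.
Exactly 5: Dunmore, Jarrow, Pendle — 3 clubs.

3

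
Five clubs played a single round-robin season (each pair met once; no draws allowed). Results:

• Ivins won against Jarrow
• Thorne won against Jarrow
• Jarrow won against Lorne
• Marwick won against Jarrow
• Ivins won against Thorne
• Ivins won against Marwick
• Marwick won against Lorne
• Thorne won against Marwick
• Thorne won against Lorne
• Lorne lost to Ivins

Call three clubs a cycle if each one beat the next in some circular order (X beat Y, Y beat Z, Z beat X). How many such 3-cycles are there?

Win totals: Ivins 4, Thorne 3, Lorne 0, Marwick 2, Jarrow 1.
A club with w wins dominates both others in C(w,2) triples; summing gives 6 + 3 + 0 + 1 + 0 = 10 transitive triples.
Total triples C(5,3) = 10, so cyclic triples = 10 − 10 = 0.

0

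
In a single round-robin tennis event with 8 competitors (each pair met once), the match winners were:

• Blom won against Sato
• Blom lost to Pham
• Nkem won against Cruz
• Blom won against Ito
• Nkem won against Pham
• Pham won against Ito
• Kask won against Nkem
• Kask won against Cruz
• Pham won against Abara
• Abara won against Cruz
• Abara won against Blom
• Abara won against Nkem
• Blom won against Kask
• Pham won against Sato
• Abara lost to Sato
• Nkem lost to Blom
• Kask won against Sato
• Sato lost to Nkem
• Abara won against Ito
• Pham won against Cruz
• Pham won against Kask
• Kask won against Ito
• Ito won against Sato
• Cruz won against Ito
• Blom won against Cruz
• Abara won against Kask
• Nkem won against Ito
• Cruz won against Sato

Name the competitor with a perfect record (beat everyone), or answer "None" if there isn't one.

None

Highest win total is Pham with 6 (out of 7 possible).
Pham lost to Nkem, so no competitor went undefeated.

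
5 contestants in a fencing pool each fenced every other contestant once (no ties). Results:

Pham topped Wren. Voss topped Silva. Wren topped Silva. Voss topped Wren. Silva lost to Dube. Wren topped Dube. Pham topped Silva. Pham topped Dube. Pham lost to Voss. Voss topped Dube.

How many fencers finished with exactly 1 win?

1

Win totals: Wren 2, Dube 1, Silva 0, Voss 4, Pham 3.
Exactly 1: Dube — 1 fencer.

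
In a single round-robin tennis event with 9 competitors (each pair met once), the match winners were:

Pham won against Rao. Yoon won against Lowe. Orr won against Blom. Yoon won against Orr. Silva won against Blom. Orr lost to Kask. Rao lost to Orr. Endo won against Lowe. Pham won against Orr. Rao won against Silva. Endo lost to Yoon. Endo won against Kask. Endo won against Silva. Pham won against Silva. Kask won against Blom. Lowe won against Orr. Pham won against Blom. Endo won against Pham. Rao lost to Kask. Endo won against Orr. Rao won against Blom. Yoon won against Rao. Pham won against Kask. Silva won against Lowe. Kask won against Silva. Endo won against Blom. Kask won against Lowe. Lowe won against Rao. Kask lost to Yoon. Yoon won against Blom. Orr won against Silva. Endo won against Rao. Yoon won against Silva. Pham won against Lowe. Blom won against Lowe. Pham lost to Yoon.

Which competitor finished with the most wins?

Win totals: Yoon 8, Kask 5, Orr 3, Blom 1, Lowe 2, Endo 7, Rao 2, Silva 2, Pham 6.
Yoon leads with 8 wins (next highest: 7).

Yoon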